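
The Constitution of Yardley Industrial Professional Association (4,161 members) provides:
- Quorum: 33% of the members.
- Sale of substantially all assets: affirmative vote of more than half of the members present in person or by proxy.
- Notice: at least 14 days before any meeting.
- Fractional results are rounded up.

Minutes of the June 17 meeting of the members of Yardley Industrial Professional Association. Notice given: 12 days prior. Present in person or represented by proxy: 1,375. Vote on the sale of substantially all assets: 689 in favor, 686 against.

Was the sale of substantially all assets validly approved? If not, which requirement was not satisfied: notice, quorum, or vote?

Invalid — notice requirement not satisfied.

Notice: 12 days given; 14 required. Not satisfied.
Quorum: 33% of 4,161 = 1,373.13, rounded up to 1,374; 1,375 present. Satisfied.
Vote: requires a majority of those present (1,375); a majority of 1375 is 688, so 688 needed; 689 in favor. Satisfied.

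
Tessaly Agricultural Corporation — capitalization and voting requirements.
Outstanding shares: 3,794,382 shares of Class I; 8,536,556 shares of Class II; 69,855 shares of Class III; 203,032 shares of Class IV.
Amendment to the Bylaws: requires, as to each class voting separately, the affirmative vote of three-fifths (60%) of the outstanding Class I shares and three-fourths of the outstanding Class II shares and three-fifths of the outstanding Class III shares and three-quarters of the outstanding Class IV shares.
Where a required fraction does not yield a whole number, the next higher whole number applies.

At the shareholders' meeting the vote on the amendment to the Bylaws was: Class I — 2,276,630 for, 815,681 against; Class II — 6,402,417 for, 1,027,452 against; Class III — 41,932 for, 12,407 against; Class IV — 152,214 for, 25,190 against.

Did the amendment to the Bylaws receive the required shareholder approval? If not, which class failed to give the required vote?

Not approved — the Class IV shares did not give the required vote.

Class I: 3/5 of 3794382 = 2276629.20, rounded up to 2276630; 2,276,630 required, 2,276,630 in favor — approved.
Class II: 3/4 of 8536556 = 6402417; 6,402,417 required, 6,402,417 in favor — approved.
Class III: 3/5 of 69855 = 41913; 41,913 required, 41,932 in favor — approved.
Class IV: 3/4 of 203032 = 152274; 152,274 required, 152,214 in favor — not approved.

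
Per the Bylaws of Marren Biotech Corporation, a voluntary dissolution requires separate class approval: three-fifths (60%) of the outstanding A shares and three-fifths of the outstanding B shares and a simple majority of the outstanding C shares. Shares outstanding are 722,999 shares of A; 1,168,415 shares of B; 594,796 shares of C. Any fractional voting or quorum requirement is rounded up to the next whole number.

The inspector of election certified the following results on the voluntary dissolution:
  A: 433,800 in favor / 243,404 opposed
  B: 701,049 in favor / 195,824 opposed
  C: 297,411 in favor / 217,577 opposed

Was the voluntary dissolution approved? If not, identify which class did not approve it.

Approved — every class gave the required vote.

A: 3/5 of 722999 = 433799.40, rounded up to 433800; 433,800 required, 433,800 in favor — approved.
B: 3/5 of 1168415 = 701049; 701,049 required, 701,049 in favor — approved.
C: a majority of 594796 is 297399; 297,399 required, 297,411 in favor — approved.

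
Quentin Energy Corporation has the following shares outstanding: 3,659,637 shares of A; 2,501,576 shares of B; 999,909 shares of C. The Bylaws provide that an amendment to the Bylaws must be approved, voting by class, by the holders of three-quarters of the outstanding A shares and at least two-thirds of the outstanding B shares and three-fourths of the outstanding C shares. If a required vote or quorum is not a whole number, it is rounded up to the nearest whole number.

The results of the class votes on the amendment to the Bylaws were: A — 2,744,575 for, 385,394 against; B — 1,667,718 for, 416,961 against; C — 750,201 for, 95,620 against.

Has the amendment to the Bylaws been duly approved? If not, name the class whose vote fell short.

Not approved — the A shares did not give the required vote.

A: 3/4 of 3659637 = 2744727.75, rounded up to 2744728; 2,744,728 required, 2,744,575 in favor — not approved.
B: 2/3 of 2501576 = 1667717.33, rounded up to 1667718; 1,667,718 required, 1,667,718 in favor — approved.
C: 3/4 of 999909 = 749931.75, rounded up to 749932; 749,932 required, 750,201 in favor — approved.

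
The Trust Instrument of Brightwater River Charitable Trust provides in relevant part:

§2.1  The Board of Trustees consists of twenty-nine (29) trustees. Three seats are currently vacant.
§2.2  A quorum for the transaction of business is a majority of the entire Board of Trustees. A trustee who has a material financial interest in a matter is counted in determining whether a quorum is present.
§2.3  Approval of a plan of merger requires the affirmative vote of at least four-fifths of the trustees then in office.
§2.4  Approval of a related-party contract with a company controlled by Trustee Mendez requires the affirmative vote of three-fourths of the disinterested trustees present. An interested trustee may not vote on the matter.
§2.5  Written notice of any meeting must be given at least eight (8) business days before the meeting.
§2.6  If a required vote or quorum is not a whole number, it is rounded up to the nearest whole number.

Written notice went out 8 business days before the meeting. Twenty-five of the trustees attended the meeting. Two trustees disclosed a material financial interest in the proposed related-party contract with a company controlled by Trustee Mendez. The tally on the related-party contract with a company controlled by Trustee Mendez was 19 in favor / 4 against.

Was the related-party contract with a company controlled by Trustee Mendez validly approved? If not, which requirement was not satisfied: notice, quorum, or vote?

Notice: 8 business days given; 8 required (8 ≥ 8). Satisfied.
Quorum: 25 present (interested trustees count toward quorum); quorum is 15. Satisfied.
Vote: the related-party contract with a company controlled by Trustee Mendez requires three-fourths of the disinterested trustees present (25 − 2 = 23). 3/4 of 23 = 17.25, rounded up to 18, so 18 affirmative votes are needed; 19 voted in favor. Satisfied.

Valid — all requirements satisfied.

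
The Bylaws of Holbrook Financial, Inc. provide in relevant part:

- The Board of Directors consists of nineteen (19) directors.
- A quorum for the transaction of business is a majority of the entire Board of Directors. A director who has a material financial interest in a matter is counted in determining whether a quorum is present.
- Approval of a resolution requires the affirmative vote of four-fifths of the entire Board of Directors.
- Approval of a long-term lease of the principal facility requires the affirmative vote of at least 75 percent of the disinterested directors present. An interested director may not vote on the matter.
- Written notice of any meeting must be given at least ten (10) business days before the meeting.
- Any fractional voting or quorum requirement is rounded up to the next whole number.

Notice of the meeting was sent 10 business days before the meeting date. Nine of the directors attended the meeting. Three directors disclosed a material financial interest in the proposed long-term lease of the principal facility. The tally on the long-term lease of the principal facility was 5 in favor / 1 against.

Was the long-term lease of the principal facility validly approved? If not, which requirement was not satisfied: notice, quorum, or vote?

Notice: 10 business days given; 10 required (10 ≥ 10). Satisfied.
Quorum: 9 present (interested directors count toward quorum); quorum is 10. Not satisfied.
Vote: the long-term lease of the principal facility requires three-fourths of the disinterested directors present (9 − 3 = 6). 3/4 of 6 = 4.50, rounded up to 5, so 5 affirmative votes are needed; 5 voted in favor. Satisfied. (Moot — without a quorum no business can be validly transacted.)

Invalid — quorum requirement not satisfied.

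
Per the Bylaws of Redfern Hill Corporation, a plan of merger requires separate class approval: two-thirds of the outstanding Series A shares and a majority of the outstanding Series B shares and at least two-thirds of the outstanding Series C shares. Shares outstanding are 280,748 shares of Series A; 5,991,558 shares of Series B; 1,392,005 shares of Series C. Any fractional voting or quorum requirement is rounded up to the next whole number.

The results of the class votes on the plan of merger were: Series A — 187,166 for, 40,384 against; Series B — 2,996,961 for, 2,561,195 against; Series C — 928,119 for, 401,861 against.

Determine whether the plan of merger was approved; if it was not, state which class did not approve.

Series A: 2/3 of 280748 = 187165.33, rounded up to 187166; 187,166 required, 187,166 in favor — approved.
Series B: a majority of 5991558 is 2995780; 2,995,780 required, 2,996,961 in favor — approved.
Series C: 2/3 of 1392005 = 928003.33, rounded up to 928004; 928,004 required, 928,119 in favor — approved.

Approved — every class gave the required vote.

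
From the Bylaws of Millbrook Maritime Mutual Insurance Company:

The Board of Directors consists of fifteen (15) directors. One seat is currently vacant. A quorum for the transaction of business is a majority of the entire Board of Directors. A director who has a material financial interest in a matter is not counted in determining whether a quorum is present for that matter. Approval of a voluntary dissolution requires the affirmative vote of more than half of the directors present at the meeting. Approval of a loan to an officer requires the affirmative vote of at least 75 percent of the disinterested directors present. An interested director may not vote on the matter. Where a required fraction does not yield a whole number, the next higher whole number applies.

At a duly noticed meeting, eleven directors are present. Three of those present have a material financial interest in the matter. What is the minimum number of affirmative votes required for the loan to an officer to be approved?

The loan to an officer requires three-fourths of the disinterested directors present (11 − 3 = 8).
3/4 of 8 = 6.

6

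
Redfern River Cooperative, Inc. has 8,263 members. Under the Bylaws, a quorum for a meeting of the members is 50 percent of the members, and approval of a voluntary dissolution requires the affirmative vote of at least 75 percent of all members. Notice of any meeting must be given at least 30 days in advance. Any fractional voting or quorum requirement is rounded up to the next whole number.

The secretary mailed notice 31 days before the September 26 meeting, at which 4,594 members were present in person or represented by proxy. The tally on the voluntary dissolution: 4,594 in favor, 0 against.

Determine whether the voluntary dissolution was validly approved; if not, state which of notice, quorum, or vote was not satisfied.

Invalid — vote requirement not satisfied.

Notice: 31 days given; 30 required. Satisfied.
Quorum: 50% of 8,263 = 4,131.50, rounded up to 4,132; 4,594 present. Satisfied.
Vote: requires three-fourths of all members (8,263); 3/4 of 8263 = 6197.25, rounded up to 6198, so 6,198 needed; 4,594 in favor. Not satisfied.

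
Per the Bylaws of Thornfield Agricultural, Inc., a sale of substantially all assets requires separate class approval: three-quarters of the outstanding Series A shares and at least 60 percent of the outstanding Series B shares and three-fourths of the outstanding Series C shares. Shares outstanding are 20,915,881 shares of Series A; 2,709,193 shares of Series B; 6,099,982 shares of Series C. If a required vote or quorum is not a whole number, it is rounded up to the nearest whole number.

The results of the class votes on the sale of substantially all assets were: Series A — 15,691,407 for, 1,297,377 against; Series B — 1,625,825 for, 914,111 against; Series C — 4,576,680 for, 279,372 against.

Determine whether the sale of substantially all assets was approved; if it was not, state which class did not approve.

Series A: 3/4 of 20915881 = 15686910.75, rounded up to 15686911; 15,686,911 required, 15,691,407 in favor — approved.
Series B: 3/5 of 2709193 = 1625515.80, rounded up to 1625516; 1,625,516 required, 1,625,825 in favor — approved.
Series C: 3/4 of 6099982 = 4574986.50, rounded up to 4574987; 4,574,987 required, 4,576,680 in favor — approved.

Approved — every class gave the required vote.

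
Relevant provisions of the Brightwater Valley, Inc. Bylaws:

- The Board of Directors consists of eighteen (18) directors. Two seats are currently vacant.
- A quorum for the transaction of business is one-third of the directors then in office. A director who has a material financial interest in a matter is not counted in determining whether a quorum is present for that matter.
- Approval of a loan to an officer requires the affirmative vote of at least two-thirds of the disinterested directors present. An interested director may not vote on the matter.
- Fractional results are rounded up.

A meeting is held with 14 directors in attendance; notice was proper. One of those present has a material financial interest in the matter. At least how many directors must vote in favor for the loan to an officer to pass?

9

The loan to an officer requires two-thirds of the disinterested directors present (14 − 1 = 13).
2/3 of 13 = 8.67, rounded up to 9.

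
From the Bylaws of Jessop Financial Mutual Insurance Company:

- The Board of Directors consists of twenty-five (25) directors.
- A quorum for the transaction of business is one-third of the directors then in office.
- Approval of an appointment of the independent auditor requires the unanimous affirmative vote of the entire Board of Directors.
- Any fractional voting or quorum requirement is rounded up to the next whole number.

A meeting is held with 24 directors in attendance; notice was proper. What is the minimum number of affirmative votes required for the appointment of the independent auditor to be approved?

The appointment of the independent auditor requires the unanimous vote of the entire Board of Directors (25).
Unanimous means all 25.
(Only 24 can vote, so the appointment of the independent auditor cannot pass at this meeting, but the required vote is still 25.)

25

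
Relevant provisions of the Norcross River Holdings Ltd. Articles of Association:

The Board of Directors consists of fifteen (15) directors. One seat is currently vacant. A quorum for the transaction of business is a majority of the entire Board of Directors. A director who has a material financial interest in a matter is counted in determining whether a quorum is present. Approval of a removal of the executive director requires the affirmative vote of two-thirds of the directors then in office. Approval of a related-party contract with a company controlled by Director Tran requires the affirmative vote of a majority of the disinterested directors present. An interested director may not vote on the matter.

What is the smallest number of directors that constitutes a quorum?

A majority of 15 is 8.

8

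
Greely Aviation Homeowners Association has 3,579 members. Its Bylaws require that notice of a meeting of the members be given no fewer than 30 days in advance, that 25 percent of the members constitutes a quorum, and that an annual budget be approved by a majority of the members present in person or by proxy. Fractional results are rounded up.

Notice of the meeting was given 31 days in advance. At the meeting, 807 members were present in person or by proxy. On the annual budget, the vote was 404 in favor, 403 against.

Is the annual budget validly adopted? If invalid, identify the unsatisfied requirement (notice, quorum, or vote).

Invalid — quorum requirement not satisfied.

Notice: 31 days given; 30 required. Satisfied.
Quorum: 25% of 3,579 = 894.75, rounded up to 895; 807 present. Not satisfied.
Vote: requires a majority of those present (807); a majority of 807 is 404, so 404 needed; 404 in favor. Satisfied.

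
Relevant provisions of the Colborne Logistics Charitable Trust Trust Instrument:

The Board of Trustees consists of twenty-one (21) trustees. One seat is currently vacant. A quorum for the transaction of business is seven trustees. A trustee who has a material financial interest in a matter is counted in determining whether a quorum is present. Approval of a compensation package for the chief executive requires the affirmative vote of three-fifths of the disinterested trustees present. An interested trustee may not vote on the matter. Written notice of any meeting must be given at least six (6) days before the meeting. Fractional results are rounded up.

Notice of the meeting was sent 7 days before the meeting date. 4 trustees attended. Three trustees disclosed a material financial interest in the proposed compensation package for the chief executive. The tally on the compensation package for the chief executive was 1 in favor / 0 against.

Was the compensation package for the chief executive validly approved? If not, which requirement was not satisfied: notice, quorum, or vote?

Invalid — quorum requirement not satisfied.

Notice: 7 days given; 6 required (7 ≥ 6). Satisfied.
Quorum: 4 present (interested trustees count toward quorum); quorum is 7. Not satisfied.
Vote: the compensation package for the chief executive requires three-fifths of the disinterested trustees present (4 − 3 = 1). 3/5 of 1 = 0.60, rounded up to 1, so 1 affirmative vote is needed; 1 voted in favor. Satisfied. (Moot — without a quorum no business can be validly transacted.)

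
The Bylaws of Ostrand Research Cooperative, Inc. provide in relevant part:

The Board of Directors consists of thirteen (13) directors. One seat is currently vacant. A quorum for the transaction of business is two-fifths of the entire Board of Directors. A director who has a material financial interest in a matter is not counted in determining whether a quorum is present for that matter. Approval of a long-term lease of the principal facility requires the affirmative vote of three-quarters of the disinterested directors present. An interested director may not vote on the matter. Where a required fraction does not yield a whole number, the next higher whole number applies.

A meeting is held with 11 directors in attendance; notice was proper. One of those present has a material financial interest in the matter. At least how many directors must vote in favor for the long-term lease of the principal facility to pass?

The long-term lease of the principal facility requires three-fourths of the disinterested directors present (11 − 1 = 10).
3/4 of 10 = 7.50, rounded up to 8.

8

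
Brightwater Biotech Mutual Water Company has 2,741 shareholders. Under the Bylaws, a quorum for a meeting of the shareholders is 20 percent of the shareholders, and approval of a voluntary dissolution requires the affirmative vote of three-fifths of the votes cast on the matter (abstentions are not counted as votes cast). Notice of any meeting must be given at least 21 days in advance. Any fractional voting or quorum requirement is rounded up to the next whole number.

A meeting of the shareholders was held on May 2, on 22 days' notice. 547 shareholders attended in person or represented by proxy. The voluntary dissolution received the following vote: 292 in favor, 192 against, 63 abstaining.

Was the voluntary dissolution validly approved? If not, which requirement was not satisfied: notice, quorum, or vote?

Invalid — quorum requirement not satisfied.

Notice: 22 days given; 21 required. Satisfied.
Quorum: 20% of 2,741 = 548.20, rounded up to 549; 547 present. Not satisfied.
Vote: requires three-fifths of the votes cast (547 − 63 abstaining = 484); 3/5 of 484 = 290.40, rounded up to 291, so 291 needed; 292 in favor. Satisfied.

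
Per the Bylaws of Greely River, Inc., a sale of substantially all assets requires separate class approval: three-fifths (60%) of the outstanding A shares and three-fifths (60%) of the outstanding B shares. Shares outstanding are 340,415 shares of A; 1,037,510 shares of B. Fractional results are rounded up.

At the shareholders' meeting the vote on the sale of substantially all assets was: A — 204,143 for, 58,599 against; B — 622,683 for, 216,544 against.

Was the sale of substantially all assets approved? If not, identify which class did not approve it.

Not approved — the A shares did not give the required vote.

A: 3/5 of 340415 = 204249; 204,249 required, 204,143 in favor — not approved.
B: 3/5 of 1037510 = 622506; 622,506 required, 622,683 in favor — approved.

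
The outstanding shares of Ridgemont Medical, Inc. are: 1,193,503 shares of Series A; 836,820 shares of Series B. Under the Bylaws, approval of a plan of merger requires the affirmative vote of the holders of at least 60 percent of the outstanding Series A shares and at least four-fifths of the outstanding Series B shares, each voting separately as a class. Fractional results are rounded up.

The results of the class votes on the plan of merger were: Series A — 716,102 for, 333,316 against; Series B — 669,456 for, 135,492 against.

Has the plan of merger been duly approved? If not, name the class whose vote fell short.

Series A: 3/5 of 1193503 = 716101.80, rounded up to 716102; 716,102 required, 716,102 in favor — approved.
Series B: 4/5 of 836820 = 669456; 669,456 required, 669,456 in favor — approved.

Approved — every class gave the required vote.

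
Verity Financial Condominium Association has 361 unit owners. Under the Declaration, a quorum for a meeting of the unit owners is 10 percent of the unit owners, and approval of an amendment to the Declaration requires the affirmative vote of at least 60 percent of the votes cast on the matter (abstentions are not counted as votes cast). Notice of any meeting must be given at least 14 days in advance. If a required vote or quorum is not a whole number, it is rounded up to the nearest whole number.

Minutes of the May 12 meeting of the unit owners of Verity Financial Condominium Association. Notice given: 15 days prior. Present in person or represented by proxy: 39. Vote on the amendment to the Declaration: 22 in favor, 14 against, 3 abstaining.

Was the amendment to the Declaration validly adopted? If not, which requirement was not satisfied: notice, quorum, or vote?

Notice: 15 days given; 14 required. Satisfied.
Quorum: 10% of 361 = 36.10, rounded up to 37; 39 present. Satisfied.
Vote: requires three-fifths of the votes cast (39 − 3 abstaining = 36); 3/5 of 36 = 21.60, rounded up to 22, so 22 needed; 22 in favor. Satisfied.

Valid — all requirements satisfied.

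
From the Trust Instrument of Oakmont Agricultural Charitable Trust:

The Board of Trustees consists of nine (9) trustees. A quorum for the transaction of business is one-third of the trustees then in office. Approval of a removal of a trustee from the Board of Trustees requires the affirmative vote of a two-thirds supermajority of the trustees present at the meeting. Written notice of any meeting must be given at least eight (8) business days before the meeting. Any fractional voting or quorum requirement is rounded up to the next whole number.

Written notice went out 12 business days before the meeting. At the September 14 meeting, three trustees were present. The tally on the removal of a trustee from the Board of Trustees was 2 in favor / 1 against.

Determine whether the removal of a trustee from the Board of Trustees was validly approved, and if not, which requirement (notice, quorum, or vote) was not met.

Valid — all requirements satisfied.

Notice: 12 business days given; 8 required (12 ≥ 8). Satisfied.
Quorum: 3 present; quorum is 3. Satisfied.
Vote: the removal of a trustee from the Board of Trustees requires two-thirds of the trustees present (3). 2/3 of 3 = 2, so 2 affirmative votes are needed; 2 voted in favor. Satisfied.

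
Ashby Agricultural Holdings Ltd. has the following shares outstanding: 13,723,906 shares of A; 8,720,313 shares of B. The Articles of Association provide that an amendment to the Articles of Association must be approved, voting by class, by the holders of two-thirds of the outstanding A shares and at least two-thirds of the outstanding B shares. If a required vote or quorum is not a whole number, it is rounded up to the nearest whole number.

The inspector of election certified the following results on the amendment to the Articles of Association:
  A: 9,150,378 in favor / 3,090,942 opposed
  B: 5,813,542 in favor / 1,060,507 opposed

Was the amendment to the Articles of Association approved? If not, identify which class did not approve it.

Approved — every class gave the required vote.

A: 2/3 of 13723906 = 9149270.67, rounded up to 9149271; 9,149,271 required, 9,150,378 in favor — approved.
B: 2/3 of 8720313 = 5813542; 5,813,542 required, 5,813,542 in favor — approved.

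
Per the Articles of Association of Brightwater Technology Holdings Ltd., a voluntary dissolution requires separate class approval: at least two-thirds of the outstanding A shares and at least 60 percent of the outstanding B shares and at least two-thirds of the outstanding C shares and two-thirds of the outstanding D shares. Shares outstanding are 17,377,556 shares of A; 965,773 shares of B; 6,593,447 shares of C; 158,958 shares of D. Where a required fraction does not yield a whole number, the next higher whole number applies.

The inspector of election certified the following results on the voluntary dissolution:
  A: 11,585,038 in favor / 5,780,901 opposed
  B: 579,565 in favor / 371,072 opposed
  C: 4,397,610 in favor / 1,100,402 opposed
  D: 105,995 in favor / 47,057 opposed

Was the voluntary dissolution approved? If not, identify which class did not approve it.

A: 2/3 of 17377556 = 11585037.33, rounded up to 11585038; 11,585,038 required, 11,585,038 in favor — approved.
B: 3/5 of 965773 = 579463.80, rounded up to 579464; 579,464 required, 579,565 in favor — approved.
C: 2/3 of 6593447 = 4395631.33, rounded up to 4395632; 4,395,632 required, 4,397,610 in favor — approved.
D: 2/3 of 158958 = 105972; 105,972 required, 105,995 in favor — approved.

Approved — every class gave the required vote.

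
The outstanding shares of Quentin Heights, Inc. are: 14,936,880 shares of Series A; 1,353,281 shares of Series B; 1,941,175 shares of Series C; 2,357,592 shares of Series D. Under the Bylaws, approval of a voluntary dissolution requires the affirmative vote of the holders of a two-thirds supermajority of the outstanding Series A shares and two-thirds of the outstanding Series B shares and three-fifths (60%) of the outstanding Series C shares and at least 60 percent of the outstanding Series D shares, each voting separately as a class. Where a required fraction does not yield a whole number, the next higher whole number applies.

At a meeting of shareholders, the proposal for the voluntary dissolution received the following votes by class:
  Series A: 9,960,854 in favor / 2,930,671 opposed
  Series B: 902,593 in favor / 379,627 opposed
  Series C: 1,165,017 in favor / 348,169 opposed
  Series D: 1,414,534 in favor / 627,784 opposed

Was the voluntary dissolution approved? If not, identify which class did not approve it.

Not approved — the Series D shares did not give the required vote.

Series A: 2/3 of 14936880 = 9957920; 9,957,920 required, 9,960,854 in favor — approved.
Series B: 2/3 of 1353281 = 902187.33, rounded up to 902188; 902,188 required, 902,593 in favor — approved.
Series C: 3/5 of 1941175 = 1164705; 1,164,705 required, 1,165,017 in favor — approved.
Series D: 3/5 of 2357592 = 1414555.20, rounded up to 1414556; 1,414,556 required, 1,414,534 in favor — not approved.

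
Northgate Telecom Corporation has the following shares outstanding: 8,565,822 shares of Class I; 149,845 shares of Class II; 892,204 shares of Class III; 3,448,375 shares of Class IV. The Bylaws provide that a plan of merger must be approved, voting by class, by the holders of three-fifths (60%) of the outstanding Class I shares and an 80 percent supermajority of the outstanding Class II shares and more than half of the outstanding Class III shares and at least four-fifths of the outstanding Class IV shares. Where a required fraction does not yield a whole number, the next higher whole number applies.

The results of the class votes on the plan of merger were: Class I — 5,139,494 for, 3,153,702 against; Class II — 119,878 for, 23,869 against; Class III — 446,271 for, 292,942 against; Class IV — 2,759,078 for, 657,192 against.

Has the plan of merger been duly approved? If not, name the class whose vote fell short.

Class I: 3/5 of 8565822 = 5139493.20, rounded up to 5139494; 5,139,494 required, 5,139,494 in favor — approved.
Class II: 4/5 of 149845 = 119876; 119,876 required, 119,878 in favor — approved.
Class III: a majority of 892204 is 446103; 446,103 required, 446,271 in favor — approved.
Class IV: 4/5 of 3448375 = 2758700; 2,758,700 required, 2,759,078 in favor — approved.

Approved — every class gave the required vote.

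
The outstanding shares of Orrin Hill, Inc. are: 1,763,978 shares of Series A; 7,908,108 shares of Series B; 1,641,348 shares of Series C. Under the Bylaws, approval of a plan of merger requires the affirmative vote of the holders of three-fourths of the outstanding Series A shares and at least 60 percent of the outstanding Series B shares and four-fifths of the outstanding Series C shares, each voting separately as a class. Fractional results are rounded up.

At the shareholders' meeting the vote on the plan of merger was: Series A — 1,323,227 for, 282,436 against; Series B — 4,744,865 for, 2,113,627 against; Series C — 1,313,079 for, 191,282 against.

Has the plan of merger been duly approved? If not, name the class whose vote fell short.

Approved — every class gave the required vote.

Series A: 3/4 of 1763978 = 1322983.50, rounded up to 1322984; 1,322,984 required, 1,323,227 in favor — approved.
Series B: 3/5 of 7908108 = 4744864.80, rounded up to 4744865; 4,744,865 required, 4,744,865 in favor — approved.
Series C: 4/5 of 1641348 = 1313078.40, rounded up to 1313079; 1,313,079 required, 1,313,079 in favor — approved.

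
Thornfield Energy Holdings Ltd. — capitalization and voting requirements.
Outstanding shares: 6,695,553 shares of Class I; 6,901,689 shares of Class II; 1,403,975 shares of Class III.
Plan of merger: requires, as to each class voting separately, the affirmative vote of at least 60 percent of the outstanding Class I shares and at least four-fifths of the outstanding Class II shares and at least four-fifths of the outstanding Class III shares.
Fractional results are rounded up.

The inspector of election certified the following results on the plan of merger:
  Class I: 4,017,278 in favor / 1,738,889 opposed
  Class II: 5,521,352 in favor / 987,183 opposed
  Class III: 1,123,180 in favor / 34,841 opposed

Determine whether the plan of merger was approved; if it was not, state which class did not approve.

Not approved — the Class I shares did not give the required vote.

Class I: 3/5 of 6695553 = 4017331.80, rounded up to 4017332; 4,017,332 required, 4,017,278 in favor — not approved.
Class II: 4/5 of 6901689 = 5521351.20, rounded up to 5521352; 5,521,352 required, 5,521,352 in favor — approved.
Class III: 4/5 of 1403975 = 1123180; 1,123,180 required, 1,123,180 in favor — approved.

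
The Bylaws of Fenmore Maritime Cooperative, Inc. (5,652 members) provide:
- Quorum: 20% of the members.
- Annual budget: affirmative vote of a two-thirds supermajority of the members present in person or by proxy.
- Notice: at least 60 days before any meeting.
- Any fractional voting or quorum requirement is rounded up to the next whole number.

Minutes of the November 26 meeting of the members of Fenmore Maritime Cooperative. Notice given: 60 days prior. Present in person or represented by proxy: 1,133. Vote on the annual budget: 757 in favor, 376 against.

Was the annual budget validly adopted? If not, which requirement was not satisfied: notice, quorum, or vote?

Notice: 60 days given; 60 required. Satisfied.
Quorum: 20% of 5,652 = 1,130.40, rounded up to 1,131; 1,133 present. Satisfied.
Vote: requires two-thirds of those present (1,133); 2/3 of 1133 = 755.33, rounded up to 756, so 756 needed; 757 in favor. Satisfied.

Valid — all requirements satisfied.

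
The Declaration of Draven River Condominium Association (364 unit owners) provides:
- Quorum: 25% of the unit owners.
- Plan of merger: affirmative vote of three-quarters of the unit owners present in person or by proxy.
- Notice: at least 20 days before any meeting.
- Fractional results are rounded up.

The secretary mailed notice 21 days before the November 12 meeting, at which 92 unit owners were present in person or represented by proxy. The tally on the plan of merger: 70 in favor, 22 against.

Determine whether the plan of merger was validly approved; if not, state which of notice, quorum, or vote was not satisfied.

Notice: 21 days given; 20 required. Satisfied.
Quorum: 25% of 364 = 91; 92 present. Satisfied.
Vote: requires three-fourths of those present (92); 3/4 of 92 = 69, so 69 needed; 70 in favor. Satisfied.

Valid — all requirements satisfied.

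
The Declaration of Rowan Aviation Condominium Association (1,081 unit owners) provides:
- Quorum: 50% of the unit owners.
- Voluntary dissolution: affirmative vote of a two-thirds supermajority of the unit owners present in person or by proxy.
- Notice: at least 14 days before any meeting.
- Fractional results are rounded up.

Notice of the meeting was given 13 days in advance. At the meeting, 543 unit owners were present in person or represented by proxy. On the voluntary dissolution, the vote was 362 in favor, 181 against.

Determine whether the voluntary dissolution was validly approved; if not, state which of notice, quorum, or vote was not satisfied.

Invalid — notice requirement not satisfied.

Notice: 13 days given; 14 required. Not satisfied.
Quorum: 50% of 1,081 = 540.50, rounded up to 541; 543 present. Satisfied.
Vote: requires two-thirds of those present (543); 2/3 of 543 = 362, so 362 needed; 362 in favor. Satisfied.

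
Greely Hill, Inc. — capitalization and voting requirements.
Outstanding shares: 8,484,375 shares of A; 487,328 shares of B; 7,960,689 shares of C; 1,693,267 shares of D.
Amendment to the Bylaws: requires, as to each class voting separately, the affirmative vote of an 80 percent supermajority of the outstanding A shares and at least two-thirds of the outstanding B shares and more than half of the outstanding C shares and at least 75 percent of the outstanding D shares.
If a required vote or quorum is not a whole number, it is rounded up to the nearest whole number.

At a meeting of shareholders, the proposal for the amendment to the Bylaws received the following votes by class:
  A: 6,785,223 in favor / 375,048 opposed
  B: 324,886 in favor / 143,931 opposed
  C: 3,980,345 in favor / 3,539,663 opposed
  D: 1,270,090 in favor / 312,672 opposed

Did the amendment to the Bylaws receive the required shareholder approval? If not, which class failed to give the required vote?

Not approved — the A shares did not give the required vote.

A: 4/5 of 8484375 = 6787500; 6,787,500 required, 6,785,223 in favor — not approved.
B: 2/3 of 487328 = 324885.33, rounded up to 324886; 324,886 required, 324,886 in favor — approved.
C: a majority of 7960689 is 3980345; 3,980,345 required, 3,980,345 in favor — approved.
D: 3/4 of 1693267 = 1269950.25, rounded up to 1269951; 1,269,951 required, 1,270,090 in favor — approved.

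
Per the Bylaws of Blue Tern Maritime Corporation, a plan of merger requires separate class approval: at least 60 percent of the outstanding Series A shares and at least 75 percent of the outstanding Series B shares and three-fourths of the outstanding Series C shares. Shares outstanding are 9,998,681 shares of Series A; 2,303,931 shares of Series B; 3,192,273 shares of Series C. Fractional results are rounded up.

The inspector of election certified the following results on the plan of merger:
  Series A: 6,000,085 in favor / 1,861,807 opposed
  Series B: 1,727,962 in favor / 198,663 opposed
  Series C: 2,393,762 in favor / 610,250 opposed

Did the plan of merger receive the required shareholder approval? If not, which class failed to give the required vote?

Not approved — the Series C shares did not give the required vote.

Series A: 3/5 of 9998681 = 5999208.60, rounded up to 5999209; 5,999,209 required, 6,000,085 in favor — approved.
Series B: 3/4 of 2303931 = 1727948.25, rounded up to 1727949; 1,727,949 required, 1,727,962 in favor — approved.
Series C: 3/4 of 3192273 = 2394204.75, rounded up to 2394205; 2,394,205 required, 2,393,762 in favor — not approved.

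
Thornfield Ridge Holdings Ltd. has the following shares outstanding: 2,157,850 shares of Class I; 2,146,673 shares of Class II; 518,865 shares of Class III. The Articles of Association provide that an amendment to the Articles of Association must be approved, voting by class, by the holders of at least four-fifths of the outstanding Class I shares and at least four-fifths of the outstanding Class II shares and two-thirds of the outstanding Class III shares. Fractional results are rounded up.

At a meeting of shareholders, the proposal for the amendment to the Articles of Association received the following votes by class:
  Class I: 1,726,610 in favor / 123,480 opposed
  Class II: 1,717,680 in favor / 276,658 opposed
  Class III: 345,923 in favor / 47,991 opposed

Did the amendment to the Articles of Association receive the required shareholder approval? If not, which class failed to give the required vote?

Approved — every class gave the required vote.

Class I: 4/5 of 2157850 = 1726280; 1,726,280 required, 1,726,610 in favor — approved.
Class II: 4/5 of 2146673 = 1717338.40, rounded up to 1717339; 1,717,339 required, 1,717,680 in favor — approved.
Class III: 2/3 of 518865 = 345910; 345,910 required, 345,923 in favor — approved.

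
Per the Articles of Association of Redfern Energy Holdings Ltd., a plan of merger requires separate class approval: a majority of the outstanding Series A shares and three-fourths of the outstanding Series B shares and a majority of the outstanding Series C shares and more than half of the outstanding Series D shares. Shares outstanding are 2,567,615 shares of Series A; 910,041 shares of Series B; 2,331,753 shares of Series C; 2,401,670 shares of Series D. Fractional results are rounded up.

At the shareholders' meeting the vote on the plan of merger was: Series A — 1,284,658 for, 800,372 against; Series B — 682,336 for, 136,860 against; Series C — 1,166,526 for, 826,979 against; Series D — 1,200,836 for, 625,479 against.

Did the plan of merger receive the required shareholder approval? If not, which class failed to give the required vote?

Series A: a majority of 2567615 is 1283808; 1,283,808 required, 1,284,658 in favor — approved.
Series B: 3/4 of 910041 = 682530.75, rounded up to 682531; 682,531 required, 682,336 in favor — not approved.
Series C: a majority of 2331753 is 1165877; 1,165,877 required, 1,166,526 in favor — approved.
Series D: a majority of 2401670 is 1200836; 1,200,836 required, 1,200,836 in favor — approved.

Not approved — the Series B shares did not give the required vote.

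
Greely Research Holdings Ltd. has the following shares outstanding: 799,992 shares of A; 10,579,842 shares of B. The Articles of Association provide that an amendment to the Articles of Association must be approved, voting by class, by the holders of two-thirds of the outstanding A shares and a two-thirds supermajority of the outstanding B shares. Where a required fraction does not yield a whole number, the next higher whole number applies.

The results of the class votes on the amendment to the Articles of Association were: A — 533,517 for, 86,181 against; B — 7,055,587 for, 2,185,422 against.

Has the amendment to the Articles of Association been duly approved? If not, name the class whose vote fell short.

A: 2/3 of 799992 = 533328; 533,328 required, 533,517 in favor — approved.
B: 2/3 of 10579842 = 7053228; 7,053,228 required, 7,055,587 in favor — approved.

Approved — every class gave the required vote.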